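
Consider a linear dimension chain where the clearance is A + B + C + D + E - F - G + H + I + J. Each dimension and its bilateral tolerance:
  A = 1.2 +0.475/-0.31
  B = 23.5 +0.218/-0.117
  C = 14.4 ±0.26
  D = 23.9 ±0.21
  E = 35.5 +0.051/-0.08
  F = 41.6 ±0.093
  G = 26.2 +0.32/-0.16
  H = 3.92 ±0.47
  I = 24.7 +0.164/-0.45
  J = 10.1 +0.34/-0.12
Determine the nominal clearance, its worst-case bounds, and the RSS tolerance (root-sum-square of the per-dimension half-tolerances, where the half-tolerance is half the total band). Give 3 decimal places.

Stack each dimension's contribution:
  +A: nom +1.200 → Σnom=1.200; wc +0.475/-0.310 → slack +0.475/-0.310; half-tol=0.392, Σhalf²=0.154056
  +B: nom +23.500 → Σnom=24.700; wc +0.218/-0.117 → slack +0.693/-0.427; half-tol=0.168, Σhalf²=0.182112
  +C: nom +14.400 → Σnom=39.100; wc +0.260/-0.260 → slack +0.953/-0.687; half-tol=0.260, Σhalf²=0.249713
  +D: nom +23.900 → Σnom=63.000; wc +0.210/-0.210 → slack +1.163/-0.897; half-tol=0.210, Σhalf²=0.293812
  +E: nom +35.500 → Σnom=98.500; wc +0.051/-0.080 → slack +1.214/-0.977; half-tol=0.066, Σhalf²=0.298103
  -F: nom -41.600 → Σnom=56.900; wc +0.093/-0.093 → slack +1.307/-1.070; half-tol=0.093, Σhalf²=0.306752
  -G: nom -26.200 → Σnom=30.700; wc +0.160/-0.320 → slack +1.467/-1.390; half-tol=0.240, Σhalf²=0.364352
  +H: nom +3.920 → Σnom=34.620; wc +0.470/-0.470 → slack +1.937/-1.860; half-tol=0.470, Σhalf²=0.585252
  +I: nom +24.700 → Σnom=59.320; wc +0.164/-0.450 → slack +2.101/-2.310; half-tol=0.307, Σhalf²=0.679501
  +J: nom +10.100 → Σnom=69.420; wc +0.340/-0.120 → slack +2.441/-2.430; half-tol=0.230, Σhalf²=0.732401
Nominal = 69.420. Worst-case = [69.420 - 2.430, 69.420 + 2.441] = [66.990, 71.861]. RSS = √0.732401 = 0.856.

nominal=69.420 wc=[66.990,71.861] rss=0.856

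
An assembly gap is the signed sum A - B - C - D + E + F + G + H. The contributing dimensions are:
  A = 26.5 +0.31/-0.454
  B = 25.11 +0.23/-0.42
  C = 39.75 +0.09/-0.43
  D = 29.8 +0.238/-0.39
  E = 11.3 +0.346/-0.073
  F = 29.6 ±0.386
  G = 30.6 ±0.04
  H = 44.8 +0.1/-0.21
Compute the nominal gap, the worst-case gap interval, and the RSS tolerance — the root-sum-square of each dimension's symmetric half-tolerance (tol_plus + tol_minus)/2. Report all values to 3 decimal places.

nominal=48.140 wc=[46.419,50.562] rss=0.798

Stack each dimension's contribution:
  +A: nom +26.500 → Σnom=26.500; wc +0.310/-0.454 → slack +0.310/-0.454; half-tol=0.382, Σhalf²=0.145924
  -B: nom -25.110 → Σnom=1.390; wc +0.420/-0.230 → slack +0.730/-0.684; half-tol=0.325, Σhalf²=0.251549
  -C: nom -39.750 → Σnom=-38.360; wc +0.430/-0.090 → slack +1.160/-0.774; half-tol=0.260, Σhalf²=0.319149
  -D: nom -29.800 → Σnom=-68.160; wc +0.390/-0.238 → slack +1.550/-1.012; half-tol=0.314, Σhalf²=0.417745
  +E: nom +11.300 → Σnom=-56.860; wc +0.346/-0.073 → slack +1.896/-1.085; half-tol=0.209, Σhalf²=0.461635
  +F: nom +29.600 → Σnom=-27.260; wc +0.386/-0.386 → slack +2.282/-1.471; half-tol=0.386, Σhalf²=0.610631
  +G: nom +30.600 → Σnom=3.340; wc +0.040/-0.040 → slack +2.322/-1.511; half-tol=0.040, Σhalf²=0.612231
  +H: nom +44.800 → Σnom=48.140; wc +0.100/-0.210 → slack +2.422/-1.721; half-tol=0.155, Σhalf²=0.636256
Nominal = 48.140. Worst-case = [48.140 - 1.721, 48.140 + 2.422] = [46.419, 50.562]. RSS = √0.636256 = 0.798.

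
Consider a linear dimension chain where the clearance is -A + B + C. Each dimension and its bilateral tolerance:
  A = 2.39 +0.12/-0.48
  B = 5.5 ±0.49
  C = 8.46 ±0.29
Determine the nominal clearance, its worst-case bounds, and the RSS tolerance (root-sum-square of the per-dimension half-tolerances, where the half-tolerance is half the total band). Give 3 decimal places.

nominal=11.570 wc=[10.670,12.830] rss=0.644

Stack each dimension's contribution:
  -A: nom -2.390 → Σnom=-2.390; wc +0.480/-0.120 → slack +0.480/-0.120; half-tol=0.300, Σhalf²=0.090000
  +B: nom +5.500 → Σnom=3.110; wc +0.490/-0.490 → slack +0.970/-0.610; half-tol=0.490, Σhalf²=0.330100
  +C: nom +8.460 → Σnom=11.570; wc +0.290/-0.290 → slack +1.260/-0.900; half-tol=0.290, Σhalf²=0.414200
Nominal = 11.570. Worst-case = [11.570 - 0.900, 11.570 + 1.260] = [10.670, 12.830]. RSS = √0.414200 = 0.644.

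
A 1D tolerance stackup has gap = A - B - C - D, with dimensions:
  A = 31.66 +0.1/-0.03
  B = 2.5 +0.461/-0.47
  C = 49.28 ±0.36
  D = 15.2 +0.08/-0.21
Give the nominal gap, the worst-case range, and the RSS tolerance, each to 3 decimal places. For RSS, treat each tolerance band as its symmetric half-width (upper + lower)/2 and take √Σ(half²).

Stack each dimension's contribution:
  +A: nom +31.660 → Σnom=31.660; wc +0.100/-0.030 → slack +0.100/-0.030; half-tol=0.065, Σhalf²=0.004225
  -B: nom -2.500 → Σnom=29.160; wc +0.470/-0.461 → slack +0.570/-0.491; half-tol=0.466, Σhalf²=0.220915
  -C: nom -49.280 → Σnom=-20.120; wc +0.360/-0.360 → slack +0.930/-0.851; half-tol=0.360, Σhalf²=0.350515
  -D: nom -15.200 → Σnom=-35.320; wc +0.210/-0.080 → slack +1.140/-0.931; half-tol=0.145, Σhalf²=0.371540
Nominal = -35.320. Worst-case = [-35.320 - 0.931, -35.320 + 1.140] = [-36.251, -34.180]. RSS = √0.371540 = 0.610.

nominal=-35.320 wc=[-36.251,-34.180] rss=0.610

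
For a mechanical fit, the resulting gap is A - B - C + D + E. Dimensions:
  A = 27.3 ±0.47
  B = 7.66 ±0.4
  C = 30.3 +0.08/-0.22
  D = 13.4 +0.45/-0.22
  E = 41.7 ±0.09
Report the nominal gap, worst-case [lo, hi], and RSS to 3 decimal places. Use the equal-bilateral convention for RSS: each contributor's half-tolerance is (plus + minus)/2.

Stack each dimension's contribution:
  +A: nom +27.300 → Σnom=27.300; wc +0.470/-0.470 → slack +0.470/-0.470; half-tol=0.470, Σhalf²=0.220900
  -B: nom -7.660 → Σnom=19.640; wc +0.400/-0.400 → slack +0.870/-0.870; half-tol=0.400, Σhalf²=0.380900
  -C: nom -30.300 → Σnom=-10.660; wc +0.220/-0.080 → slack +1.090/-0.950; half-tol=0.150, Σhalf²=0.403400
  +D: nom +13.400 → Σnom=2.740; wc +0.450/-0.220 → slack +1.540/-1.170; half-tol=0.335, Σhalf²=0.515625
  +E: nom +41.700 → Σnom=44.440; wc +0.090/-0.090 → slack +1.630/-1.260; half-tol=0.090, Σhalf²=0.523725
Nominal = 44.440. Worst-case = [44.440 - 1.260, 44.440 + 1.630] = [43.180, 46.070]. RSS = √0.523725 = 0.724.

nominal=44.440 wc=[43.180,46.070] rss=0.724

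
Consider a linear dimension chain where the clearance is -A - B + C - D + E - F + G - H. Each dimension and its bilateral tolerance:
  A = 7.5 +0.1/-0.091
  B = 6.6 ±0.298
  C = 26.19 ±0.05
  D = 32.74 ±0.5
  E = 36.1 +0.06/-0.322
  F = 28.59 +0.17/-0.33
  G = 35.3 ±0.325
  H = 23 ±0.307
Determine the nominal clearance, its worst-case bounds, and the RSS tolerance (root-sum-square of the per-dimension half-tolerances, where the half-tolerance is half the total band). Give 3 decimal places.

nominal=-0.840 wc=[-2.912,1.121] rss=0.806

Stack each dimension's contribution:
  -A: nom -7.500 → Σnom=-7.500; wc +0.091/-0.100 → slack +0.091/-0.100; half-tol=0.096, Σhalf²=0.009120
  -B: nom -6.600 → Σnom=-14.100; wc +0.298/-0.298 → slack +0.389/-0.398; half-tol=0.298, Σhalf²=0.097924
  +C: nom +26.190 → Σnom=12.090; wc +0.050/-0.050 → slack +0.439/-0.448; half-tol=0.050, Σhalf²=0.100424
  -D: nom -32.740 → Σnom=-20.650; wc +0.500/-0.500 → slack +0.939/-0.948; half-tol=0.500, Σhalf²=0.350424
  +E: nom +36.100 → Σnom=15.450; wc +0.060/-0.322 → slack +0.999/-1.270; half-tol=0.191, Σhalf²=0.386905
  -F: nom -28.590 → Σnom=-13.140; wc +0.330/-0.170 → slack +1.329/-1.440; half-tol=0.250, Σhalf²=0.449405
  +G: nom +35.300 → Σnom=22.160; wc +0.325/-0.325 → slack +1.654/-1.765; half-tol=0.325, Σhalf²=0.555030
  -H: nom -23.000 → Σnom=-0.840; wc +0.307/-0.307 → slack +1.961/-2.072; half-tol=0.307, Σhalf²=0.649279
Nominal = -0.840. Worst-case = [-0.840 - 2.072, -0.840 + 1.961] = [-2.912, 1.121]. RSS = √0.649279 = 0.806.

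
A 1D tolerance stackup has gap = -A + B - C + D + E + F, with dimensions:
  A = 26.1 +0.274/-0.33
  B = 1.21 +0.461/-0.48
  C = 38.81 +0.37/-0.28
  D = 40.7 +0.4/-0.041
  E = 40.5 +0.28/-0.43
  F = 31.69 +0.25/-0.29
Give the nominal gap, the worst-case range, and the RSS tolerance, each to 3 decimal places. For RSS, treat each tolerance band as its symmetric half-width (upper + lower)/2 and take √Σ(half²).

Stack each dimension's contribution:
  -A: nom -26.100 → Σnom=-26.100; wc +0.330/-0.274 → slack +0.330/-0.274; half-tol=0.302, Σhalf²=0.091204
  +B: nom +1.210 → Σnom=-24.890; wc +0.461/-0.480 → slack +0.791/-0.754; half-tol=0.471, Σhalf²=0.312574
  -C: nom -38.810 → Σnom=-63.700; wc +0.280/-0.370 → slack +1.071/-1.124; half-tol=0.325, Σhalf²=0.418199
  +D: nom +40.700 → Σnom=-23.000; wc +0.400/-0.041 → slack +1.471/-1.165; half-tol=0.221, Σhalf²=0.466820
  +E: nom +40.500 → Σnom=17.500; wc +0.280/-0.430 → slack +1.751/-1.595; half-tol=0.355, Σhalf²=0.592844
  +F: nom +31.690 → Σnom=49.190; wc +0.250/-0.290 → slack +2.001/-1.885; half-tol=0.270, Σhalf²=0.665744
Nominal = 49.190. Worst-case = [49.190 - 1.885, 49.190 + 2.001] = [47.305, 51.191]. RSS = √0.665744 = 0.816.

nominal=49.190 wc=[47.305,51.191] rss=0.816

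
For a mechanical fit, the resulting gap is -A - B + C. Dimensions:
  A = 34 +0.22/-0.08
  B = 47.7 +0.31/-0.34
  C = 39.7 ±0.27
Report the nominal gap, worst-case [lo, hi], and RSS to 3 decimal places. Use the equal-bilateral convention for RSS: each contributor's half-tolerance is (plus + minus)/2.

nominal=-42.000 wc=[-42.800,-41.310] rss=0.448

Stack each dimension's contribution:
  -A: nom -34.000 → Σnom=-34.000; wc +0.080/-0.220 → slack +0.080/-0.220; half-tol=0.150, Σhalf²=0.022500
  -B: nom -47.700 → Σnom=-81.700; wc +0.340/-0.310 → slack +0.420/-0.530; half-tol=0.325, Σhalf²=0.128125
  +C: nom +39.700 → Σnom=-42.000; wc +0.270/-0.270 → slack +0.690/-0.800; half-tol=0.270, Σhalf²=0.201025
Nominal = -42.000. Worst-case = [-42.000 - 0.800, -42.000 + 0.690] = [-42.800, -41.310]. RSS = √0.201025 = 0.448.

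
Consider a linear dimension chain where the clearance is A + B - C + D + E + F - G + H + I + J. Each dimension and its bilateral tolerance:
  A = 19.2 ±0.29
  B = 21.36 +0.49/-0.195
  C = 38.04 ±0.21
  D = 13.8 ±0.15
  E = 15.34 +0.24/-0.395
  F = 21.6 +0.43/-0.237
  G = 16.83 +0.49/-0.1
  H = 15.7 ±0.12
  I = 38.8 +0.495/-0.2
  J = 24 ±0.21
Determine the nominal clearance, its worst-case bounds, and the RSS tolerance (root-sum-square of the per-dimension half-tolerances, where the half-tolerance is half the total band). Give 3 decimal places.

nominal=114.930 wc=[112.433,117.665] rss=0.864

Stack each dimension's contribution:
  +A: nom +19.200 → Σnom=19.200; wc +0.290/-0.290 → slack +0.290/-0.290; half-tol=0.290, Σhalf²=0.084100
  +B: nom +21.360 → Σnom=40.560; wc +0.490/-0.195 → slack +0.780/-0.485; half-tol=0.343, Σhalf²=0.201406
  -C: nom -38.040 → Σnom=2.520; wc +0.210/-0.210 → slack +0.990/-0.695; half-tol=0.210, Σhalf²=0.245506
  +D: nom +13.800 → Σnom=16.320; wc +0.150/-0.150 → slack +1.140/-0.845; half-tol=0.150, Σhalf²=0.268006
  +E: nom +15.340 → Σnom=31.660; wc +0.240/-0.395 → slack +1.380/-1.240; half-tol=0.318, Σhalf²=0.368812
  +F: nom +21.600 → Σnom=53.260; wc +0.430/-0.237 → slack +1.810/-1.477; half-tol=0.334, Σhalf²=0.480035
  -G: nom -16.830 → Σnom=36.430; wc +0.100/-0.490 → slack +1.910/-1.967; half-tol=0.295, Σhalf²=0.567060
  +H: nom +15.700 → Σnom=52.130; wc +0.120/-0.120 → slack +2.030/-2.087; half-tol=0.120, Σhalf²=0.581460
  +I: nom +38.800 → Σnom=90.930; wc +0.495/-0.200 → slack +2.525/-2.287; half-tol=0.348, Σhalf²=0.702216
  +J: nom +24.000 → Σnom=114.930; wc +0.210/-0.210 → slack +2.735/-2.497; half-tol=0.210, Σhalf²=0.746316
Nominal = 114.930. Worst-case = [114.930 - 2.497, 114.930 + 2.735] = [112.433, 117.665]. RSS = √0.746316 = 0.864.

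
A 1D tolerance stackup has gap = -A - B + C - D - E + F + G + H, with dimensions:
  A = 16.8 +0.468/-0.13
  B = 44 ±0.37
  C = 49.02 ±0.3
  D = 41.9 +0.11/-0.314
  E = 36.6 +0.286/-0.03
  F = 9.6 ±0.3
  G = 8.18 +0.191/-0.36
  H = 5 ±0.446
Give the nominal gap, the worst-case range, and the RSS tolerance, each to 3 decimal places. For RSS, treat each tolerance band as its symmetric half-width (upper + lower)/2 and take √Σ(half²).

nominal=-67.500 wc=[-70.140,-65.419] rss=0.867

Stack each dimension's contribution:
  -A: nom -16.800 → Σnom=-16.800; wc +0.130/-0.468 → slack +0.130/-0.468; half-tol=0.299, Σhalf²=0.089401
  -B: nom -44.000 → Σnom=-60.800; wc +0.370/-0.370 → slack +0.500/-0.838; half-tol=0.370, Σhalf²=0.226301
  +C: nom +49.020 → Σnom=-11.780; wc +0.300/-0.300 → slack +0.800/-1.138; half-tol=0.300, Σhalf²=0.316301
  -D: nom -41.900 → Σnom=-53.680; wc +0.314/-0.110 → slack +1.114/-1.248; half-tol=0.212, Σhalf²=0.361245
  -E: nom -36.600 → Σnom=-90.280; wc +0.030/-0.286 → slack +1.144/-1.534; half-tol=0.158, Σhalf²=0.386209
  +F: nom +9.600 → Σnom=-80.680; wc +0.300/-0.300 → slack +1.444/-1.834; half-tol=0.300, Σhalf²=0.476209
  +G: nom +8.180 → Σnom=-72.500; wc +0.191/-0.360 → slack +1.635/-2.194; half-tol=0.275, Σhalf²=0.552109
  +H: nom +5.000 → Σnom=-67.500; wc +0.446/-0.446 → slack +2.081/-2.640; half-tol=0.446, Σhalf²=0.751025
Nominal = -67.500. Worst-case = [-67.500 - 2.640, -67.500 + 2.081] = [-70.140, -65.419]. RSS = √0.751025 = 0.867.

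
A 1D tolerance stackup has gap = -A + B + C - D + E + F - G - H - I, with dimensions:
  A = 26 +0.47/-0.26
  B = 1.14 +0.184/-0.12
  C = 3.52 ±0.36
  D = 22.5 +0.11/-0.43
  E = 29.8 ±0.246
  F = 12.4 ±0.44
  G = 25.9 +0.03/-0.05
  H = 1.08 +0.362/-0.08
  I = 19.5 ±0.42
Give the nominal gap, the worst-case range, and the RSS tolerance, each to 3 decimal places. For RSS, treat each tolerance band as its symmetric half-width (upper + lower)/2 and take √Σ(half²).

Stack each dimension's contribution:
  -A: nom -26.000 → Σnom=-26.000; wc +0.260/-0.470 → slack +0.260/-0.470; half-tol=0.365, Σhalf²=0.133225
  +B: nom +1.140 → Σnom=-24.860; wc +0.184/-0.120 → slack +0.444/-0.590; half-tol=0.152, Σhalf²=0.156329
  +C: nom +3.520 → Σnom=-21.340; wc +0.360/-0.360 → slack +0.804/-0.950; half-tol=0.360, Σhalf²=0.285929
  -D: nom -22.500 → Σnom=-43.840; wc +0.430/-0.110 → slack +1.234/-1.060; half-tol=0.270, Σhalf²=0.358829
  +E: nom +29.800 → Σnom=-14.040; wc +0.246/-0.246 → slack +1.480/-1.306; half-tol=0.246, Σhalf²=0.419345
  +F: nom +12.400 → Σnom=-1.640; wc +0.440/-0.440 → slack +1.920/-1.746; half-tol=0.440, Σhalf²=0.612945
  -G: nom -25.900 → Σnom=-27.540; wc +0.050/-0.030 → slack +1.970/-1.776; half-tol=0.040, Σhalf²=0.614545
  -H: nom -1.080 → Σnom=-28.620; wc +0.080/-0.362 → slack +2.050/-2.138; half-tol=0.221, Σhalf²=0.663386
  -I: nom -19.500 → Σnom=-48.120; wc +0.420/-0.420 → slack +2.470/-2.558; half-tol=0.420, Σhalf²=0.839786
Nominal = -48.120. Worst-case = [-48.120 - 2.558, -48.120 + 2.470] = [-50.678, -45.650]. RSS = √0.839786 = 0.916.

nominal=-48.120 wc=[-50.678,-45.650] rss=0.916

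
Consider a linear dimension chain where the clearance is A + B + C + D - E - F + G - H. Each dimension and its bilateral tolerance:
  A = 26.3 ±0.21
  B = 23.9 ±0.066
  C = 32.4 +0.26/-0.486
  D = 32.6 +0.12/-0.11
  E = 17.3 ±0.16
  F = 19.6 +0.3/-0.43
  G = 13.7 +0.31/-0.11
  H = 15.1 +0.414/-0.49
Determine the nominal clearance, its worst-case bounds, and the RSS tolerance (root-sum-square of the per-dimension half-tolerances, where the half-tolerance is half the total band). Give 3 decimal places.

Stack each dimension's contribution:
  +A: nom +26.300 → Σnom=26.300; wc +0.210/-0.210 → slack +0.210/-0.210; half-tol=0.210, Σhalf²=0.044100
  +B: nom +23.900 → Σnom=50.200; wc +0.066/-0.066 → slack +0.276/-0.276; half-tol=0.066, Σhalf²=0.048456
  +C: nom +32.400 → Σnom=82.600; wc +0.260/-0.486 → slack +0.536/-0.762; half-tol=0.373, Σhalf²=0.187585
  +D: nom +32.600 → Σnom=115.200; wc +0.120/-0.110 → slack +0.656/-0.872; half-tol=0.115, Σhalf²=0.200810
  -E: nom -17.300 → Σnom=97.900; wc +0.160/-0.160 → slack +0.816/-1.032; half-tol=0.160, Σhalf²=0.226410
  -F: nom -19.600 → Σnom=78.300; wc +0.430/-0.300 → slack +1.246/-1.332; half-tol=0.365, Σhalf²=0.359635
  +G: nom +13.700 → Σnom=92.000; wc +0.310/-0.110 → slack +1.556/-1.442; half-tol=0.210, Σhalf²=0.403735
  -H: nom -15.100 → Σnom=76.900; wc +0.490/-0.414 → slack +2.046/-1.856; half-tol=0.452, Σhalf²=0.608039
Nominal = 76.900. Worst-case = [76.900 - 1.856, 76.900 + 2.046] = [75.044, 78.946]. RSS = √0.608039 = 0.780.

nominal=76.900 wc=[75.044,78.946] rss=0.780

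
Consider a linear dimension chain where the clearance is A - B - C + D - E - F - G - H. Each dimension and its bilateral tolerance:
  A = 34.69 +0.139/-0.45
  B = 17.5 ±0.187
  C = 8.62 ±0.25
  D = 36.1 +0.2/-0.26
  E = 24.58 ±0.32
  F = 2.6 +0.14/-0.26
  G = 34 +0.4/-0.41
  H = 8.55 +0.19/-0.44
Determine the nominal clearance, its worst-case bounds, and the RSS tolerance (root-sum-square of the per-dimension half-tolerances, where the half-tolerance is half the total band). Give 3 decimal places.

Stack each dimension's contribution:
  +A: nom +34.690 → Σnom=34.690; wc +0.139/-0.450 → slack +0.139/-0.450; half-tol=0.294, Σhalf²=0.086730
  -B: nom -17.500 → Σnom=17.190; wc +0.187/-0.187 → slack +0.326/-0.637; half-tol=0.187, Σhalf²=0.121699
  -C: nom -8.620 → Σnom=8.570; wc +0.250/-0.250 → slack +0.576/-0.887; half-tol=0.250, Σhalf²=0.184199
  +D: nom +36.100 → Σnom=44.670; wc +0.200/-0.260 → slack +0.776/-1.147; half-tol=0.230, Σhalf²=0.237099
  -E: nom -24.580 → Σnom=20.090; wc +0.320/-0.320 → slack +1.096/-1.467; half-tol=0.320, Σhalf²=0.339499
  -F: nom -2.600 → Σnom=17.490; wc +0.260/-0.140 → slack +1.356/-1.607; half-tol=0.200, Σhalf²=0.379499
  -G: nom -34.000 → Σnom=-16.510; wc +0.410/-0.400 → slack +1.766/-2.007; half-tol=0.405, Σhalf²=0.543524
  -H: nom -8.550 → Σnom=-25.060; wc +0.440/-0.190 → slack +2.206/-2.197; half-tol=0.315, Σhalf²=0.642749
Nominal = -25.060. Worst-case = [-25.060 - 2.197, -25.060 + 2.206] = [-27.257, -22.854]. RSS = √0.642749 = 0.802.

nominal=-25.060 wc=[-27.257,-22.854] rss=0.802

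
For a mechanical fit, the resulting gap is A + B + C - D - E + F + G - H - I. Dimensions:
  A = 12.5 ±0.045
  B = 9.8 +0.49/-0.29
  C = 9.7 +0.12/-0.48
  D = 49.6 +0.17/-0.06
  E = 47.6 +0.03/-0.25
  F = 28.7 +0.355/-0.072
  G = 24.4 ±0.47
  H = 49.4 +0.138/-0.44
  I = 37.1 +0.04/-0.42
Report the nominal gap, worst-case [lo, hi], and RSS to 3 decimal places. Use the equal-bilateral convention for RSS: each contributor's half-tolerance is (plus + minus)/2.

Stack each dimension's contribution:
  +A: nom +12.500 → Σnom=12.500; wc +0.045/-0.045 → slack +0.045/-0.045; half-tol=0.045, Σhalf²=0.002025
  +B: nom +9.800 → Σnom=22.300; wc +0.490/-0.290 → slack +0.535/-0.335; half-tol=0.390, Σhalf²=0.154125
  +C: nom +9.700 → Σnom=32.000; wc +0.120/-0.480 → slack +0.655/-0.815; half-tol=0.300, Σhalf²=0.244125
  -D: nom -49.600 → Σnom=-17.600; wc +0.060/-0.170 → slack +0.715/-0.985; half-tol=0.115, Σhalf²=0.257350
  -E: nom -47.600 → Σnom=-65.200; wc +0.250/-0.030 → slack +0.965/-1.015; half-tol=0.140, Σhalf²=0.276950
  +F: nom +28.700 → Σnom=-36.500; wc +0.355/-0.072 → slack +1.320/-1.087; half-tol=0.213, Σhalf²=0.322532
  +G: nom +24.400 → Σnom=-12.100; wc +0.470/-0.470 → slack +1.790/-1.557; half-tol=0.470, Σhalf²=0.543432
  -H: nom -49.400 → Σnom=-61.500; wc +0.440/-0.138 → slack +2.230/-1.695; half-tol=0.289, Σhalf²=0.626953
  -I: nom -37.100 → Σnom=-98.600; wc +0.420/-0.040 → slack +2.650/-1.735; half-tol=0.230, Σhalf²=0.679853
Nominal = -98.600. Worst-case = [-98.600 - 1.735, -98.600 + 2.650] = [-100.335, -95.950]. RSS = √0.679853 = 0.825.

nominal=-98.600 wc=[-100.335,-95.950] rss=0.825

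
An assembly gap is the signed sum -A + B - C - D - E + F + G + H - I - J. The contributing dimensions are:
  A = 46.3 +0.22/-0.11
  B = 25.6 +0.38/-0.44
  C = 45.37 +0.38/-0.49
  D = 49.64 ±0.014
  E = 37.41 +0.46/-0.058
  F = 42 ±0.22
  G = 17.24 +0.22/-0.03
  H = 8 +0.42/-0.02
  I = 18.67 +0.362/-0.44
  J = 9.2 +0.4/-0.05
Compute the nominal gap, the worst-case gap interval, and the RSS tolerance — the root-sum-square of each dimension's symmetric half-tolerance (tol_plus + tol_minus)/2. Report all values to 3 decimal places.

Stack each dimension's contribution:
  -A: nom -46.300 → Σnom=-46.300; wc +0.110/-0.220 → slack +0.110/-0.220; half-tol=0.165, Σhalf²=0.027225
  +B: nom +25.600 → Σnom=-20.700; wc +0.380/-0.440 → slack +0.490/-0.660; half-tol=0.410, Σhalf²=0.195325
  -C: nom -45.370 → Σnom=-66.070; wc +0.490/-0.380 → slack +0.980/-1.040; half-tol=0.435, Σhalf²=0.384550
  -D: nom -49.640 → Σnom=-115.710; wc +0.014/-0.014 → slack +0.994/-1.054; half-tol=0.014, Σhalf²=0.384746
  -E: nom -37.410 → Σnom=-153.120; wc +0.058/-0.460 → slack +1.052/-1.514; half-tol=0.259, Σhalf²=0.451827
  +F: nom +42.000 → Σnom=-111.120; wc +0.220/-0.220 → slack +1.272/-1.734; half-tol=0.220, Σhalf²=0.500227
  +G: nom +17.240 → Σnom=-93.880; wc +0.220/-0.030 → slack +1.492/-1.764; half-tol=0.125, Σhalf²=0.515852
  +H: nom +8.000 → Σnom=-85.880; wc +0.420/-0.020 → slack +1.912/-1.784; half-tol=0.220, Σhalf²=0.564252
  -I: nom -18.670 → Σnom=-104.550; wc +0.440/-0.362 → slack +2.352/-2.146; half-tol=0.401, Σhalf²=0.725053
  -J: nom -9.200 → Σnom=-113.750; wc +0.050/-0.400 → slack +2.402/-2.546; half-tol=0.225, Σhalf²=0.775678
Nominal = -113.750. Worst-case = [-113.750 - 2.546, -113.750 + 2.402] = [-116.296, -111.348]. RSS = √0.775678 = 0.881.

nominal=-113.750 wc=[-116.296,-111.348] rss=0.881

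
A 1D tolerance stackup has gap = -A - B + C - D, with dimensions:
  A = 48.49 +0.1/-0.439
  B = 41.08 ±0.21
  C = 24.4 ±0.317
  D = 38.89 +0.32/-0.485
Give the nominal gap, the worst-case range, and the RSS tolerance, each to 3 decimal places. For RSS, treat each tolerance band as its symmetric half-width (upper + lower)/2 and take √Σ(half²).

nominal=-104.060 wc=[-105.007,-102.609] rss=0.616

Stack each dimension's contribution:
  -A: nom -48.490 → Σnom=-48.490; wc +0.439/-0.100 → slack +0.439/-0.100; half-tol=0.270, Σhalf²=0.072630
  -B: nom -41.080 → Σnom=-89.570; wc +0.210/-0.210 → slack +0.649/-0.310; half-tol=0.210, Σhalf²=0.116730
  +C: nom +24.400 → Σnom=-65.170; wc +0.317/-0.317 → slack +0.966/-0.627; half-tol=0.317, Σhalf²=0.217219
  -D: nom -38.890 → Σnom=-104.060; wc +0.485/-0.320 → slack +1.451/-0.947; half-tol=0.402, Σhalf²=0.379225
Nominal = -104.060. Worst-case = [-104.060 - 0.947, -104.060 + 1.451] = [-105.007, -102.609]. RSS = √0.379225 = 0.616.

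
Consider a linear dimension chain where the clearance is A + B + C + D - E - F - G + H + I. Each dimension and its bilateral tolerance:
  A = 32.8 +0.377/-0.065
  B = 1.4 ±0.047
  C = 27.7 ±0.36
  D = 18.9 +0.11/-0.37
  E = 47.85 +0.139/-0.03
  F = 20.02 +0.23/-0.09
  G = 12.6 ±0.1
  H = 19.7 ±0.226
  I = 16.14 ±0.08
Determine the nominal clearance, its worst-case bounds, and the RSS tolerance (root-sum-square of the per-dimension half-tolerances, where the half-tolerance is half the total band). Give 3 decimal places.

nominal=36.170 wc=[34.553,37.590] rss=0.582

Stack each dimension's contribution:
  +A: nom +32.800 → Σnom=32.800; wc +0.377/-0.065 → slack +0.377/-0.065; half-tol=0.221, Σhalf²=0.048841
  +B: nom +1.400 → Σnom=34.200; wc +0.047/-0.047 → slack +0.424/-0.112; half-tol=0.047, Σhalf²=0.051050
  +C: nom +27.700 → Σnom=61.900; wc +0.360/-0.360 → slack +0.784/-0.472; half-tol=0.360, Σhalf²=0.180650
  +D: nom +18.900 → Σnom=80.800; wc +0.110/-0.370 → slack +0.894/-0.842; half-tol=0.240, Σhalf²=0.238250
  -E: nom -47.850 → Σnom=32.950; wc +0.030/-0.139 → slack +0.924/-0.981; half-tol=0.085, Σhalf²=0.245390
  -F: nom -20.020 → Σnom=12.930; wc +0.090/-0.230 → slack +1.014/-1.211; half-tol=0.160, Σhalf²=0.270990
  -G: nom -12.600 → Σnom=0.330; wc +0.100/-0.100 → slack +1.114/-1.311; half-tol=0.100, Σhalf²=0.280990
  +H: nom +19.700 → Σnom=20.030; wc +0.226/-0.226 → slack +1.340/-1.537; half-tol=0.226, Σhalf²=0.332066
  +I: nom +16.140 → Σnom=36.170; wc +0.080/-0.080 → slack +1.420/-1.617; half-tol=0.080, Σhalf²=0.338466
Nominal = 36.170. Worst-case = [36.170 - 1.617, 36.170 + 1.420] = [34.553, 37.590]. RSS = √0.338466 = 0.582.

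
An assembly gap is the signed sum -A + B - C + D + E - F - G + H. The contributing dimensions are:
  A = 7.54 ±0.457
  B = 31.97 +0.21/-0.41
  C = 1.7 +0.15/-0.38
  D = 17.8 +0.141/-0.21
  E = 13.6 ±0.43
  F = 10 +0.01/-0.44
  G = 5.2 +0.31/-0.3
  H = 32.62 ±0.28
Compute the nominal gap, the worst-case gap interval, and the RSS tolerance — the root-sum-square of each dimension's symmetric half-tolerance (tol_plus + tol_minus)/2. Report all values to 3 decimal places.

Stack each dimension's contribution:
  -A: nom -7.540 → Σnom=-7.540; wc +0.457/-0.457 → slack +0.457/-0.457; half-tol=0.457, Σhalf²=0.208849
  +B: nom +31.970 → Σnom=24.430; wc +0.210/-0.410 → slack +0.667/-0.867; half-tol=0.310, Σhalf²=0.304949
  -C: nom -1.700 → Σnom=22.730; wc +0.380/-0.150 → slack +1.047/-1.017; half-tol=0.265, Σhalf²=0.375174
  +D: nom +17.800 → Σnom=40.530; wc +0.141/-0.210 → slack +1.188/-1.227; half-tol=0.175, Σhalf²=0.405974
  +E: nom +13.600 → Σnom=54.130; wc +0.430/-0.430 → slack +1.618/-1.657; half-tol=0.430, Σhalf²=0.590874
  -F: nom -10.000 → Σnom=44.130; wc +0.440/-0.010 → slack +2.058/-1.667; half-tol=0.225, Σhalf²=0.641499
  -G: nom -5.200 → Σnom=38.930; wc +0.300/-0.310 → slack +2.358/-1.977; half-tol=0.305, Σhalf²=0.734524
  +H: nom +32.620 → Σnom=71.550; wc +0.280/-0.280 → slack +2.638/-2.257; half-tol=0.280, Σhalf²=0.812924
Nominal = 71.550. Worst-case = [71.550 - 2.257, 71.550 + 2.638] = [69.293, 74.188]. RSS = √0.812924 = 0.902.

nominal=71.550 wc=[69.293,74.188] rss=0.902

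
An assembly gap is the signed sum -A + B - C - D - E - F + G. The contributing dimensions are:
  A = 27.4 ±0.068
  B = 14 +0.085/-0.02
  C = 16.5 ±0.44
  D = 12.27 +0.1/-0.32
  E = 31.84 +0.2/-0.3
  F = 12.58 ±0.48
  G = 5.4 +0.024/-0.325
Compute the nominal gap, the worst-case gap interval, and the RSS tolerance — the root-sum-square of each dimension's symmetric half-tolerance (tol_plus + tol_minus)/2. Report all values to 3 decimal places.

Stack each dimension's contribution:
  -A: nom -27.400 → Σnom=-27.400; wc +0.068/-0.068 → slack +0.068/-0.068; half-tol=0.068, Σhalf²=0.004624
  +B: nom +14.000 → Σnom=-13.400; wc +0.085/-0.020 → slack +0.153/-0.088; half-tol=0.053, Σhalf²=0.007380
  -C: nom -16.500 → Σnom=-29.900; wc +0.440/-0.440 → slack +0.593/-0.528; half-tol=0.440, Σhalf²=0.200980
  -D: nom -12.270 → Σnom=-42.170; wc +0.320/-0.100 → slack +0.913/-0.628; half-tol=0.210, Σhalf²=0.245080
  -E: nom -31.840 → Σnom=-74.010; wc +0.300/-0.200 → slack +1.213/-0.828; half-tol=0.250, Σhalf²=0.307580
  -F: nom -12.580 → Σnom=-86.590; wc +0.480/-0.480 → slack +1.693/-1.308; half-tol=0.480, Σhalf²=0.537980
  +G: nom +5.400 → Σnom=-81.190; wc +0.024/-0.325 → slack +1.717/-1.633; half-tol=0.175, Σhalf²=0.568430
Nominal = -81.190. Worst-case = [-81.190 - 1.633, -81.190 + 1.717] = [-82.823, -79.473]. RSS = √0.568430 = 0.754.

nominal=-81.190 wc=[-82.823,-79.473] rss=0.754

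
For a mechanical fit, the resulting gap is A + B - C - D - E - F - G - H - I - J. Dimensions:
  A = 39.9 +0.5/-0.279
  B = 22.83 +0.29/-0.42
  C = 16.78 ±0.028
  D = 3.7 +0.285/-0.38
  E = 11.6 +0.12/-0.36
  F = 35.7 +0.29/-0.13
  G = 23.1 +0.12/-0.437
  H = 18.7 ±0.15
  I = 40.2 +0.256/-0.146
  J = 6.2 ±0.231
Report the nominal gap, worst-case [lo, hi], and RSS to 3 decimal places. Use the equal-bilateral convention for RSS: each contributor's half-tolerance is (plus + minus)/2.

nominal=-93.250 wc=[-95.429,-90.598] rss=0.827

Stack each dimension's contribution:
  +A: nom +39.900 → Σnom=39.900; wc +0.500/-0.279 → slack +0.500/-0.279; half-tol=0.390, Σhalf²=0.151710
  +B: nom +22.830 → Σnom=62.730; wc +0.290/-0.420 → slack +0.790/-0.699; half-tol=0.355, Σhalf²=0.277735
  -C: nom -16.780 → Σnom=45.950; wc +0.028/-0.028 → slack +0.818/-0.727; half-tol=0.028, Σhalf²=0.278519
  -D: nom -3.700 → Σnom=42.250; wc +0.380/-0.285 → slack +1.198/-1.012; half-tol=0.333, Σhalf²=0.389076
  -E: nom -11.600 → Σnom=30.650; wc +0.360/-0.120 → slack +1.558/-1.132; half-tol=0.240, Σhalf²=0.446676
  -F: nom -35.700 → Σnom=-5.050; wc +0.130/-0.290 → slack +1.688/-1.422; half-tol=0.210, Σhalf²=0.490775
  -G: nom -23.100 → Σnom=-28.150; wc +0.437/-0.120 → slack +2.125/-1.542; half-tol=0.278, Σhalf²=0.568338
  -H: nom -18.700 → Σnom=-46.850; wc +0.150/-0.150 → slack +2.275/-1.692; half-tol=0.150, Σhalf²=0.590838
  -I: nom -40.200 → Σnom=-87.050; wc +0.146/-0.256 → slack +2.421/-1.948; half-tol=0.201, Σhalf²=0.631239
  -J: nom -6.200 → Σnom=-93.250; wc +0.231/-0.231 → slack +2.652/-2.179; half-tol=0.231, Σhalf²=0.684600
Nominal = -93.250. Worst-case = [-93.250 - 2.179, -93.250 + 2.652] = [-95.429, -90.598]. RSS = √0.684600 = 0.827.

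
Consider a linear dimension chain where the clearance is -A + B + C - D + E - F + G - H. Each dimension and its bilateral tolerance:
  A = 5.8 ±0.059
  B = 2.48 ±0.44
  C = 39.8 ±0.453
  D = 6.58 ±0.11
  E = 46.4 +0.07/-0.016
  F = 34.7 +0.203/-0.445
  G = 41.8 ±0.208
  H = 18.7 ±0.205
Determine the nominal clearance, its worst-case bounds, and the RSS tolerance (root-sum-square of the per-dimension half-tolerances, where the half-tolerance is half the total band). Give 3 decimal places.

Stack each dimension's contribution:
  -A: nom -5.800 → Σnom=-5.800; wc +0.059/-0.059 → slack +0.059/-0.059; half-tol=0.059, Σhalf²=0.003481
  +B: nom +2.480 → Σnom=-3.320; wc +0.440/-0.440 → slack +0.499/-0.499; half-tol=0.440, Σhalf²=0.197081
  +C: nom +39.800 → Σnom=36.480; wc +0.453/-0.453 → slack +0.952/-0.952; half-tol=0.453, Σhalf²=0.402290
  -D: nom -6.580 → Σnom=29.900; wc +0.110/-0.110 → slack +1.062/-1.062; half-tol=0.110, Σhalf²=0.414390
  +E: nom +46.400 → Σnom=76.300; wc +0.070/-0.016 → slack +1.132/-1.078; half-tol=0.043, Σhalf²=0.416239
  -F: nom -34.700 → Σnom=41.600; wc +0.445/-0.203 → slack +1.577/-1.281; half-tol=0.324, Σhalf²=0.521215
  +G: nom +41.800 → Σnom=83.400; wc +0.208/-0.208 → slack +1.785/-1.489; half-tol=0.208, Σhalf²=0.564479
  -H: nom -18.700 → Σnom=64.700; wc +0.205/-0.205 → slack +1.990/-1.694; half-tol=0.205, Σhalf²=0.606504
Nominal = 64.700. Worst-case = [64.700 - 1.694, 64.700 + 1.990] = [63.006, 66.690]. RSS = √0.606504 = 0.779.

nominal=64.700 wc=[63.006,66.690] rss=0.779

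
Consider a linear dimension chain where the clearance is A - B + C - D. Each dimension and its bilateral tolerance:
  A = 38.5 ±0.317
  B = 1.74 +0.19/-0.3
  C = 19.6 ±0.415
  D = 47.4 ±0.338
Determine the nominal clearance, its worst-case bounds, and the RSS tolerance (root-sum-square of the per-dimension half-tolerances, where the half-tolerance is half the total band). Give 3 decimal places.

Stack each dimension's contribution:
  +A: nom +38.500 → Σnom=38.500; wc +0.317/-0.317 → slack +0.317/-0.317; half-tol=0.317, Σhalf²=0.100489
  -B: nom -1.740 → Σnom=36.760; wc +0.300/-0.190 → slack +0.617/-0.507; half-tol=0.245, Σhalf²=0.160514
  +C: nom +19.600 → Σnom=56.360; wc +0.415/-0.415 → slack +1.032/-0.922; half-tol=0.415, Σhalf²=0.332739
  -D: nom -47.400 → Σnom=8.960; wc +0.338/-0.338 → slack +1.370/-1.260; half-tol=0.338, Σhalf²=0.446983
Nominal = 8.960. Worst-case = [8.960 - 1.260, 8.960 + 1.370] = [7.700, 10.330]. RSS = √0.446983 = 0.669.

nominal=8.960 wc=[7.700,10.330] rss=0.669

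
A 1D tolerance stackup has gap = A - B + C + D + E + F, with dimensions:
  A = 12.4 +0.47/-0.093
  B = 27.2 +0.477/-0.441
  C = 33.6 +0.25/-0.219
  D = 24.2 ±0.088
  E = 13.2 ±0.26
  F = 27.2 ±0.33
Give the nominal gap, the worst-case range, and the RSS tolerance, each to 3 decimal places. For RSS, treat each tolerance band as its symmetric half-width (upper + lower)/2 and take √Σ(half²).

Stack each dimension's contribution:
  +A: nom +12.400 → Σnom=12.400; wc +0.470/-0.093 → slack +0.470/-0.093; half-tol=0.281, Σhalf²=0.079242
  -B: nom -27.200 → Σnom=-14.800; wc +0.441/-0.477 → slack +0.911/-0.570; half-tol=0.459, Σhalf²=0.289923
  +C: nom +33.600 → Σnom=18.800; wc +0.250/-0.219 → slack +1.161/-0.789; half-tol=0.234, Σhalf²=0.344913
  +D: nom +24.200 → Σnom=43.000; wc +0.088/-0.088 → slack +1.249/-0.877; half-tol=0.088, Σhalf²=0.352657
  +E: nom +13.200 → Σnom=56.200; wc +0.260/-0.260 → slack +1.509/-1.137; half-tol=0.260, Σhalf²=0.420257
  +F: nom +27.200 → Σnom=83.400; wc +0.330/-0.330 → slack +1.839/-1.467; half-tol=0.330, Σhalf²=0.529157
Nominal = 83.400. Worst-case = [83.400 - 1.467, 83.400 + 1.839] = [81.933, 85.239]. RSS = √0.529157 = 0.727.

nominal=83.400 wc=[81.933,85.239] rss=0.727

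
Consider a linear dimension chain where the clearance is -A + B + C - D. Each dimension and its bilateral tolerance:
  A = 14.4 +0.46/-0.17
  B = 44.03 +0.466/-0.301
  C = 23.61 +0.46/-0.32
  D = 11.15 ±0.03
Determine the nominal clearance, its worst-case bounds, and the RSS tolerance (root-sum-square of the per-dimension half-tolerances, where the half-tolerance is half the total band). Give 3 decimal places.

Stack each dimension's contribution:
  -A: nom -14.400 → Σnom=-14.400; wc +0.170/-0.460 → slack +0.170/-0.460; half-tol=0.315, Σhalf²=0.099225
  +B: nom +44.030 → Σnom=29.630; wc +0.466/-0.301 → slack +0.636/-0.761; half-tol=0.384, Σhalf²=0.246297
  +C: nom +23.610 → Σnom=53.240; wc +0.460/-0.320 → slack +1.096/-1.081; half-tol=0.390, Σhalf²=0.398397
  -D: nom -11.150 → Σnom=42.090; wc +0.030/-0.030 → slack +1.126/-1.111; half-tol=0.030, Σhalf²=0.399297
Nominal = 42.090. Worst-case = [42.090 - 1.111, 42.090 + 1.126] = [40.979, 43.216]. RSS = √0.399297 = 0.632.

nominal=42.090 wc=[40.979,43.216] rss=0.632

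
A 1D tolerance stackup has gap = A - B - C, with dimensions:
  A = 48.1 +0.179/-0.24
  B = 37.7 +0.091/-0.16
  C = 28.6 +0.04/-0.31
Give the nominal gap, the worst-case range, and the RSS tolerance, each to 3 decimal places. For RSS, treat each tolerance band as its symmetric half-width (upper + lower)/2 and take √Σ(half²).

nominal=-18.200 wc=[-18.571,-17.551] rss=0.300

Stack each dimension's contribution:
  +A: nom +48.100 → Σnom=48.100; wc +0.179/-0.240 → slack +0.179/-0.240; half-tol=0.209, Σhalf²=0.043890
  -B: nom -37.700 → Σnom=10.400; wc +0.160/-0.091 → slack +0.339/-0.331; half-tol=0.126, Σhalf²=0.059640
  -C: nom -28.600 → Σnom=-18.200; wc +0.310/-0.040 → slack +0.649/-0.371; half-tol=0.175, Σhalf²=0.090265
Nominal = -18.200. Worst-case = [-18.200 - 0.371, -18.200 + 0.649] = [-18.571, -17.551]. RSS = √0.090265 = 0.300.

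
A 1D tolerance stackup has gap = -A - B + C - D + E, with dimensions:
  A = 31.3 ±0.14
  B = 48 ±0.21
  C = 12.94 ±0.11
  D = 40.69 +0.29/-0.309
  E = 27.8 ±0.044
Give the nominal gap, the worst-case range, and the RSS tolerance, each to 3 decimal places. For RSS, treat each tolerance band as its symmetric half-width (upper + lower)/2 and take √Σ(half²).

Stack each dimension's contribution:
  -A: nom -31.300 → Σnom=-31.300; wc +0.140/-0.140 → slack +0.140/-0.140; half-tol=0.140, Σhalf²=0.019600
  -B: nom -48.000 → Σnom=-79.300; wc +0.210/-0.210 → slack +0.350/-0.350; half-tol=0.210, Σhalf²=0.063700
  +C: nom +12.940 → Σnom=-66.360; wc +0.110/-0.110 → slack +0.460/-0.460; half-tol=0.110, Σhalf²=0.075800
  -D: nom -40.690 → Σnom=-107.050; wc +0.309/-0.290 → slack +0.769/-0.750; half-tol=0.299, Σhalf²=0.165500
  +E: nom +27.800 → Σnom=-79.250; wc +0.044/-0.044 → slack +0.813/-0.794; half-tol=0.044, Σhalf²=0.167436
Nominal = -79.250. Worst-case = [-79.250 - 0.794, -79.250 + 0.813] = [-80.044, -78.437]. RSS = √0.167436 = 0.409.

nominal=-79.250 wc=[-80.044,-78.437] rss=0.409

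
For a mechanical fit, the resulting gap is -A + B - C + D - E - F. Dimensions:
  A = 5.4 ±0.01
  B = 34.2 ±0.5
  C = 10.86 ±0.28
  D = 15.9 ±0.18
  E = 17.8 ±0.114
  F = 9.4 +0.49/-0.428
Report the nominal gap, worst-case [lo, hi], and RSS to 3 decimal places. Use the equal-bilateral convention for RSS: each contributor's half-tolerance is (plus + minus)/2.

Stack each dimension's contribution:
  -A: nom -5.400 → Σnom=-5.400; wc +0.010/-0.010 → slack +0.010/-0.010; half-tol=0.010, Σhalf²=0.000100
  +B: nom +34.200 → Σnom=28.800; wc +0.500/-0.500 → slack +0.510/-0.510; half-tol=0.500, Σhalf²=0.250100
  -C: nom -10.860 → Σnom=17.940; wc +0.280/-0.280 → slack +0.790/-0.790; half-tol=0.280, Σhalf²=0.328500
  +D: nom +15.900 → Σnom=33.840; wc +0.180/-0.180 → slack +0.970/-0.970; half-tol=0.180, Σhalf²=0.360900
  -E: nom -17.800 → Σnom=16.040; wc +0.114/-0.114 → slack +1.084/-1.084; half-tol=0.114, Σhalf²=0.373896
  -F: nom -9.400 → Σnom=6.640; wc +0.428/-0.490 → slack +1.512/-1.574; half-tol=0.459, Σhalf²=0.584577
Nominal = 6.640. Worst-case = [6.640 - 1.574, 6.640 + 1.512] = [5.066, 8.152]. RSS = √0.584577 = 0.765.

nominal=6.640 wc=[5.066,8.152] rss=0.765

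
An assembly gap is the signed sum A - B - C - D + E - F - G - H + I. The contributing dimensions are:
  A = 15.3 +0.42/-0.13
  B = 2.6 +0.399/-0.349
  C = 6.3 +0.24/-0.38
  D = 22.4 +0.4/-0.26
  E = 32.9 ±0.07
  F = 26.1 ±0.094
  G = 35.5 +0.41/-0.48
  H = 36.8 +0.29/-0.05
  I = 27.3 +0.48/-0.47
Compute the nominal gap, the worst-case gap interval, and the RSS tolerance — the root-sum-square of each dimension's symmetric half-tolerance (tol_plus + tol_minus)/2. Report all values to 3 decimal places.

nominal=-54.200 wc=[-56.703,-51.617] rss=0.942

Stack each dimension's contribution:
  +A: nom +15.300 → Σnom=15.300; wc +0.420/-0.130 → slack +0.420/-0.130; half-tol=0.275, Σhalf²=0.075625
  -B: nom -2.600 → Σnom=12.700; wc +0.349/-0.399 → slack +0.769/-0.529; half-tol=0.374, Σhalf²=0.215501
  -C: nom -6.300 → Σnom=6.400; wc +0.380/-0.240 → slack +1.149/-0.769; half-tol=0.310, Σhalf²=0.311601
  -D: nom -22.400 → Σnom=-16.000; wc +0.260/-0.400 → slack +1.409/-1.169; half-tol=0.330, Σhalf²=0.420501
  +E: nom +32.900 → Σnom=16.900; wc +0.070/-0.070 → slack +1.479/-1.239; half-tol=0.070, Σhalf²=0.425401
  -F: nom -26.100 → Σnom=-9.200; wc +0.094/-0.094 → slack +1.573/-1.333; half-tol=0.094, Σhalf²=0.434237
  -G: nom -35.500 → Σnom=-44.700; wc +0.480/-0.410 → slack +2.053/-1.743; half-tol=0.445, Σhalf²=0.632262
  -H: nom -36.800 → Σnom=-81.500; wc +0.050/-0.290 → slack +2.103/-2.033; half-tol=0.170, Σhalf²=0.661162
  +I: nom +27.300 → Σnom=-54.200; wc +0.480/-0.470 → slack +2.583/-2.503; half-tol=0.475, Σhalf²=0.886787
Nominal = -54.200. Worst-case = [-54.200 - 2.503, -54.200 + 2.583] = [-56.703, -51.617]. RSS = √0.886787 = 0.942.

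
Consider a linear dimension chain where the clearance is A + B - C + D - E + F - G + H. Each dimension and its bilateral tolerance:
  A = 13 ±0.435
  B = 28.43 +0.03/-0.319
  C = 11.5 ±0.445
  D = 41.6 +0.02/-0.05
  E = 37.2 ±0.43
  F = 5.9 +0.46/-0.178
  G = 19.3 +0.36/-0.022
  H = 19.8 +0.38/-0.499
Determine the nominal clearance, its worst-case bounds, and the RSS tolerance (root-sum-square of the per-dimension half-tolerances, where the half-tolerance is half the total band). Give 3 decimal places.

nominal=40.730 wc=[38.014,42.952] rss=0.967

Stack each dimension's contribution:
  +A: nom +13.000 → Σnom=13.000; wc +0.435/-0.435 → slack +0.435/-0.435; half-tol=0.435, Σhalf²=0.189225
  +B: nom +28.430 → Σnom=41.430; wc +0.030/-0.319 → slack +0.465/-0.754; half-tol=0.174, Σhalf²=0.219675
  -C: nom -11.500 → Σnom=29.930; wc +0.445/-0.445 → slack +0.910/-1.199; half-tol=0.445, Σhalf²=0.417700
  +D: nom +41.600 → Σnom=71.530; wc +0.020/-0.050 → slack +0.930/-1.249; half-tol=0.035, Σhalf²=0.418925
  -E: nom -37.200 → Σnom=34.330; wc +0.430/-0.430 → slack +1.360/-1.679; half-tol=0.430, Σhalf²=0.603825
  +F: nom +5.900 → Σnom=40.230; wc +0.460/-0.178 → slack +1.820/-1.857; half-tol=0.319, Σhalf²=0.705586
  -G: nom -19.300 → Σnom=20.930; wc +0.022/-0.360 → slack +1.842/-2.217; half-tol=0.191, Σhalf²=0.742067
  +H: nom +19.800 → Σnom=40.730; wc +0.380/-0.499 → slack +2.222/-2.716; half-tol=0.440, Σhalf²=0.935227
Nominal = 40.730. Worst-case = [40.730 - 2.716, 40.730 + 2.222] = [38.014, 42.952]. RSS = √0.935227 = 0.967.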